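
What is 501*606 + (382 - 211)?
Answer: 303777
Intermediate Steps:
501*606 + (382 - 211) = 303606 + 171 = 303777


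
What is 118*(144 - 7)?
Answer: 16166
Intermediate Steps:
118*(144 - 7) = 118*137 = 16166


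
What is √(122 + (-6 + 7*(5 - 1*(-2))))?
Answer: √165 ≈ 12.845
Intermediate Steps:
√(122 + (-6 + 7*(5 - 1*(-2)))) = √(122 + (-6 + 7*(5 + 2))) = √(122 + (-6 + 7*7)) = √(122 + (-6 + 49)) = √(122 + 43) = √165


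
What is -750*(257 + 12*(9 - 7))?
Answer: -210750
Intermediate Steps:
-750*(257 + 12*(9 - 7)) = -750*(257 + 12*2) = -750*(257 + 24) = -750*281 = -210750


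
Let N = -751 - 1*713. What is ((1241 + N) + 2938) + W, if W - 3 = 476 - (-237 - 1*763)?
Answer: 4194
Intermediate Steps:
N = -1464 (N = -751 - 713 = -1464)
W = 1479 (W = 3 + (476 - (-237 - 1*763)) = 3 + (476 - (-237 - 763)) = 3 + (476 - 1*(-1000)) = 3 + (476 + 1000) = 3 + 1476 = 1479)
((1241 + N) + 2938) + W = ((1241 - 1464) + 2938) + 1479 = (-223 + 2938) + 1479 = 2715 + 1479 = 4194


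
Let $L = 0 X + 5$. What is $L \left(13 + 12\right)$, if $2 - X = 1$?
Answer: $125$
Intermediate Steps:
$X = 1$ ($X = 2 - 1 = 1$)
$L = 5$ ($L = 0 \cdot 1 + 5 = 0 + 5 = 5$)
$L \left(13 + 12\right) = 5 \left(13 + 12\right) = 5 \cdot 25 = 125$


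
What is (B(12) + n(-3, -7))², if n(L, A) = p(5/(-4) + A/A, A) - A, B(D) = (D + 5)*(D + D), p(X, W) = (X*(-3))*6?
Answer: 703921/4 ≈ 1.7598e+5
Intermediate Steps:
p(X, W) = -18*X (p(X, W) = -3*X*6 = -18*X)
B(D) = 2*D*(5 + D) (B(D) = (5 + D)*(2*D) = 2*D*(5 + D))
n(L, A) = 9/2 - A (n(L, A) = -18*(5/(-4) + A/A) - A = -18*(5*(-¼) + 1) - A = -18*(-5/4 + 1) - A = -18*(-¼) - A = 9/2 - A)
(B(12) + n(-3, -7))² = (2*12*(5 + 12) + (9/2 - 1*(-7)))² = (2*12*17 + (9/2 + 7))² = (408 + 23/2)² = (839/2)² = 703921/4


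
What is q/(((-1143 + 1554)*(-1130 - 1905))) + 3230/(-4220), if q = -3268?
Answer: -401526259/526396470 ≈ -0.76278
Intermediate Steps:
q/(((-1143 + 1554)*(-1130 - 1905))) + 3230/(-4220) = -3268*1/((-1143 + 1554)*(-1130 - 1905)) + 3230/(-4220) = -3268/(411*(-3035)) + 3230*(-1/4220) = -3268/(-1247385) - 323/422 = -3268*(-1/1247385) - 323/422 = 3268/1247385 - 323/422 = -401526259/526396470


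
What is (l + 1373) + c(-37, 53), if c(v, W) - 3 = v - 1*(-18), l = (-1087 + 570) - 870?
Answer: -30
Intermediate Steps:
l = -1387 (l = -517 - 870 = -1387)
c(v, W) = 21 + v (c(v, W) = 3 + (v - 1*(-18)) = 3 + (v + 18) = 3 + (18 + v) = 21 + v)
(l + 1373) + c(-37, 53) = (-1387 + 1373) + (21 - 37) = -14 - 16 = -30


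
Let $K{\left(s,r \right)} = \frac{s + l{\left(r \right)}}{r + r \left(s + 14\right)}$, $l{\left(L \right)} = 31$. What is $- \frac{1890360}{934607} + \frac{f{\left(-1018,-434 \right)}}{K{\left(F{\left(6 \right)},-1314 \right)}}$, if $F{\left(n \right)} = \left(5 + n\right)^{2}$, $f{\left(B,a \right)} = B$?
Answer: $\frac{21253005770148}{17757533} \approx 1.1968 \cdot 10^{6}$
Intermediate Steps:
$K{\left(s,r \right)} = \frac{31 + s}{r + r \left(14 + s\right)}$ ($K{\left(s,r \right)} = \frac{s + 31}{r + r \left(s + 14\right)} = \frac{31 + s}{r + r \left(14 + s\right)}$)
$- \frac{1890360}{934607} + \frac{f{\left(-1018,-434 \right)}}{K{\left(F{\left(6 \right)},-1314 \right)}} = - \frac{1890360}{934607} - \frac{1018}{\frac{1}{-1314} \frac{1}{15 + \left(5 + 6\right)^{2}} \left(31 + \left(5 + 6\right)^{2}\right)} = \left(-1890360\right) \frac{1}{934607} - \frac{1018}{\left(- \frac{1}{1314}\right) \frac{1}{15 + 11^{2}} \left(31 + 11^{2}\right)} = - \frac{1890360}{934607} - \frac{1018}{\left(- \frac{1}{1314}\right) \frac{1}{15 + 121} \left(31 + 121\right)} = - \frac{1890360}{934607} - \frac{1018}{\left(- \frac{1}{1314}\right) \frac{1}{136} \cdot 152} = - \frac{1890360}{934607} - \frac{1018}{- \frac{19}{22338}} = - \frac{1890360}{934607} - - \frac{22740084}{19} = - \frac{1890360}{934607} + \frac{22740084}{19} = \frac{21253005770148}{17757533}$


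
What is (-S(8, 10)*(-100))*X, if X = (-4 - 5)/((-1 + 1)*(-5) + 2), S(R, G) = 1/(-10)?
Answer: 45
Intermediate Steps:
S(R, G) = -⅒
X = -9/2 (X = -9/(0*(-5) + 2) = -9/(0 + 2) = -9/2 ≈ -4.5000)
(-S(8, 10)*(-100))*X = (-1*(-⅒)*(-100))*(-9/2) = ((⅒)*(-100))*(-9/2) = -10*(-9/2) = 45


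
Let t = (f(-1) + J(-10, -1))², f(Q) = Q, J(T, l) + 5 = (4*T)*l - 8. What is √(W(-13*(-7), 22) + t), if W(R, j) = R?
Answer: √767 ≈ 27.695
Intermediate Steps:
J(T, l) = -13 + 4*T*l (J(T, l) = -5 + ((4*T)*l - 8) = -5 + (4*T*l - 8) = -5 + (-8 + 4*T*l) = -13 + 4*T*l)
t = 676 (t = (-1 + (-13 + 4*(-10)*(-1)))² = (-1 + (-13 + 40))² = (-1 + 27)² = 26² = 676)
√(W(-13*(-7), 22) + t) = √(-13*(-7) + 676) = √(91 + 676) = √767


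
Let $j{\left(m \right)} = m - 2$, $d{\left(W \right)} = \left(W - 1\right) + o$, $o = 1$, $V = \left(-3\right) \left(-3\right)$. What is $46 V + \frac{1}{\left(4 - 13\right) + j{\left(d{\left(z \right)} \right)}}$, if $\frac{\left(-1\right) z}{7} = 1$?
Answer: $\frac{7451}{18} \approx 413.94$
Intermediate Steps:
$V = 9$
$z = -7$ ($z = \left(-7\right) 1 = -7$)
$d{\left(W \right)} = W$ ($d{\left(W \right)} = \left(W - 1\right) + 1 = \left(-1 + W\right) + 1 = W$)
$j{\left(m \right)} = -2 + m$
$46 V + \frac{1}{\left(4 - 13\right) + j{\left(d{\left(z \right)} \right)}} = 46 \cdot 9 + \frac{1}{\left(4 - 13\right) - 9} = 414 + \frac{1}{\left(4 - 13\right) - 9} = 414 + \frac{1}{-9 - 9} = 414 + \frac{1}{-18} = 414 - \frac{1}{18} = \frac{7451}{18}$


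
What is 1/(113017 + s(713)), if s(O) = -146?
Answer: 1/112871 ≈ 8.8597e-6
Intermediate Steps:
1/(113017 + s(713)) = 1/(113017 - 146) = 1/112871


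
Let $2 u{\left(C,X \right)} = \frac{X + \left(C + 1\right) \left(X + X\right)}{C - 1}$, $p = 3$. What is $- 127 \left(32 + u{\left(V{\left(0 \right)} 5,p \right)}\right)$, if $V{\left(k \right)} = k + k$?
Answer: $- \frac{6985}{2} \approx -3492.5$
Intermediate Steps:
$V{\left(k \right)} = 2 k$
$u{\left(C,X \right)} = \frac{X + 2 X \left(1 + C\right)}{2 \left(-1 + C\right)}$ ($u{\left(C,X \right)} = \frac{\left(X + \left(C + 1\right) \left(X + X\right)\right) \frac{1}{C - 1}}{2} = \frac{\left(X + \left(1 + C\right) 2 X\right) \frac{1}{-1 + C}}{2} = \frac{\left(X + 2 X \left(1 + C\right)\right) \frac{1}{-1 + C}}{2} = \frac{\frac{1}{-1 + C} \left(X + 2 X \left(1 + C\right)\right)}{2} = \frac{X + 2 X \left(1 + C\right)}{2 \left(-1 + C\right)}$)
$- 127 \left(32 + u{\left(V{\left(0 \right)} 5,p \right)}\right) = - 127 \left(32 + \frac{1}{2} \cdot 3 \frac{1}{-1 + 2 \cdot 0 \cdot 5} \left(3 + 2 \cdot 2 \cdot 0 \cdot 5\right)\right) = - 127 \left(32 + \frac{1}{2} \cdot 3 \frac{1}{-1 + 0 \cdot 5} \left(3 + 2 \cdot 0 \cdot 5\right)\right) = - 127 \left(32 + \frac{1}{2} \cdot 3 \frac{1}{-1 + 0} \left(3 + 2 \cdot 0\right)\right) = - 127 \left(32 + \frac{1}{2} \cdot 3 \frac{1}{-1} \left(3 + 0\right)\right) = - 127 \left(32 + \frac{1}{2} \cdot 3 \left(-1\right) 3\right) = - 127 \left(32 - \frac{9}{2}\right) = \left(-127\right) \frac{55}{2} = - \frac{6985}{2}$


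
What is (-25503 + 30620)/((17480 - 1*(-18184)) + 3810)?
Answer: 7/54 ≈ 0.12963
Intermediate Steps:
(-25503 + 30620)/((17480 - 1*(-18184)) + 3810) = 5117/((17480 + 18184) + 3810) = 5117/(35664 + 3810) = 5117/39474 = 5117*(1/39474) = 7/54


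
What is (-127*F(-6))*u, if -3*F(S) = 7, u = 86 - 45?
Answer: 36449/3 ≈ 12150.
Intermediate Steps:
u = 41
F(S) = -7/3 (F(S) = -⅓*7 = -7/3)
(-127*F(-6))*u = -127*(-7/3)*41 = (889/3)*41 = 36449/3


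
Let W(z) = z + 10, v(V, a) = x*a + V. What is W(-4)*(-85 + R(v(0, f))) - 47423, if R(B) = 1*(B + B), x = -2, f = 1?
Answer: -47957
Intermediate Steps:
v(V, a) = V - 2*a (v(V, a) = -2*a + V = V - 2*a)
W(z) = 10 + z
R(B) = 2*B (R(B) = 1*(2*B) = 2*B)
W(-4)*(-85 + R(v(0, f))) - 47423 = (10 - 4)*(-85 + 2*(0 - 2*1)) - 47423 = 6*(-85 + 2*(0 - 2)) - 47423 = 6*(-85 + 2*(-2)) - 47423 = 6*(-85 - 4) - 47423 = 6*(-89) - 47423 = -534 - 47423 = -47957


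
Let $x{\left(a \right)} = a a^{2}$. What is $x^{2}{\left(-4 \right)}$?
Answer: $4096$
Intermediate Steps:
$x{\left(a \right)} = a^{3}$
$x^{2}{\left(-4 \right)} = \left(\left(-4\right)^{3}\right)^{2} = \left(-64\right)^{2} = 4096$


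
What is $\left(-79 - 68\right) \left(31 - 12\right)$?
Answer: $-2793$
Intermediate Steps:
$\left(-79 - 68\right) \left(31 - 12\right) = \left(-79 - 68\right) 19 = \left(-147\right) 19 = -2793$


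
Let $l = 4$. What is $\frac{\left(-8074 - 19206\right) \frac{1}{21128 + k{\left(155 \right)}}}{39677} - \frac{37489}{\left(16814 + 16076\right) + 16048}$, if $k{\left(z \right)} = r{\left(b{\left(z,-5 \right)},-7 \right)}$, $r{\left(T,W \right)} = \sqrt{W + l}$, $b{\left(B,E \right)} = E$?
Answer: $\frac{- 135222823 \sqrt{3} + 2857109170584 i}{176519366 \left(\sqrt{3} - 21128 i\right)} \approx -0.76608 + 2.6677 \cdot 10^{-9} i$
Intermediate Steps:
$r{\left(T,W \right)} = \sqrt{4 + W}$ ($r{\left(T,W \right)} = \sqrt{W + 4} = \sqrt{4 + W}$)
$k{\left(z \right)} = i \sqrt{3}$ ($k{\left(z \right)} = \sqrt{4 - 7} = \sqrt{-3} = i \sqrt{3}$)
$\frac{\left(-8074 - 19206\right) \frac{1}{21128 + k{\left(155 \right)}}}{39677} - \frac{37489}{\left(16814 + 16076\right) + 16048} = \frac{\left(-8074 - 19206\right) \frac{1}{21128 + i \sqrt{3}}}{39677} - \frac{37489}{\left(16814 + 16076\right) + 16048} = - \frac{27280}{21128 + i \sqrt{3}} \cdot \frac{1}{39677} - \frac{37489}{32890 + 16048} = - \frac{2480}{3607 \left(21128 + i \sqrt{3}\right)} - \frac{37489}{48938} = - \frac{37489}{48938} - \frac{2480}{3607 \left(21128 + i \sqrt{3}\right)}$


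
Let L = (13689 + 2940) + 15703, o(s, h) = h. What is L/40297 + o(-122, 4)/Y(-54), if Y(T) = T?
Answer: 13430/18441 ≈ 0.72827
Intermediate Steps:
L = 32332 (L = 16629 + 15703 = 32332)
L/40297 + o(-122, 4)/Y(-54) = 32332/40297 + 4/(-54) = 32332*(1/40297) + 4*(-1/54) = 548/683 - 2/27 = 13430/18441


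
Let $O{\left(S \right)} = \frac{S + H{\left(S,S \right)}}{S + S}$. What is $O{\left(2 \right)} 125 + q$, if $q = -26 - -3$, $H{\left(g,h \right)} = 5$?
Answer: $\frac{783}{4} \approx 195.75$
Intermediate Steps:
$q = -23$ ($q = -26 + 3 = -23$)
$O{\left(S \right)} = \frac{5 + S}{2 S}$ ($O{\left(S \right)} = \frac{S + 5}{S + S} = \frac{5 + S}{2 S}$)
$O{\left(2 \right)} 125 + q = \frac{5 + 2}{2 \cdot 2} \cdot 125 - 23 = \frac{1}{2} \cdot \frac{1}{2} \cdot 7 \cdot 125 - 23 = \frac{7}{4} \cdot 125 - 23 = \frac{875}{4} - 23 = \frac{783}{4}$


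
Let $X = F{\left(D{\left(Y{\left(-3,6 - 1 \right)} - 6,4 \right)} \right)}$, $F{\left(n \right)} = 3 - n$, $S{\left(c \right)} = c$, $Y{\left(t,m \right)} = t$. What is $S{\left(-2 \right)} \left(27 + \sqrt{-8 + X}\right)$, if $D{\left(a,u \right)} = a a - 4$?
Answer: $-54 - 2 i \sqrt{82} \approx -54.0 - 18.111 i$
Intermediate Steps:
$D{\left(a,u \right)} = -4 + a^{2}$ ($D{\left(a,u \right)} = a^{2} - 4 = -4 + a^{2}$)
$X = -74$ ($X = 3 - \left(-4 + \left(-3 - 6\right)^{2}\right) = 3 - \left(-4 + \left(-9\right)^{2}\right) = 3 - \left(-4 + 81\right) = 3 - 77 = -74$)
$S{\left(-2 \right)} \left(27 + \sqrt{-8 + X}\right) = - 2 \left(27 + \sqrt{-8 - 74}\right) = - 2 \left(27 + \sqrt{-82}\right) = - 2 \left(27 + i \sqrt{82}\right) = -54 - 2 i \sqrt{82}$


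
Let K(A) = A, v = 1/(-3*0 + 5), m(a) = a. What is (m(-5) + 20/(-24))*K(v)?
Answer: -7/6 ≈ -1.1667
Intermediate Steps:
v = ⅕ (v = 1/(0 + 5) = 1/5 = ⅕ ≈ 0.20000)
(m(-5) + 20/(-24))*K(v) = (-5 + 20/(-24))*(⅕) = (-5 + 20*(-1/24))*(⅕) = (-5 - ⅚)*(⅕) = -35/6*⅕ = -7/6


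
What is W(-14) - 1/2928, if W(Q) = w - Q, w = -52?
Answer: -111265/2928 ≈ -38.000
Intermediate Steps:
W(Q) = -52 - Q
W(-14) - 1/2928 = (-52 - 1*(-14)) - 1/2928 = (-52 + 14) - 1*1/2928 = -38 - 1/2928 = -111265/2928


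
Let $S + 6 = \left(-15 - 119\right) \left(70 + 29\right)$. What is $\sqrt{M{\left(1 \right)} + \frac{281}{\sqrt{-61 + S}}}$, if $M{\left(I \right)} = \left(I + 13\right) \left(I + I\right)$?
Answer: $\frac{\sqrt{4977528892 - 3746573 i \sqrt{13333}}}{13333} \approx 5.2965 - 0.22973 i$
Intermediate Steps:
$M{\left(I \right)} = 2 I \left(13 + I\right)$ ($M{\left(I \right)} = \left(13 + I\right) 2 I = 2 I \left(13 + I\right)$)
$S = -13272$ ($S = -6 + \left(-15 - 119\right) \left(70 + 29\right) = -6 - 13266 = -13272$)
$\sqrt{M{\left(1 \right)} + \frac{281}{\sqrt{-61 + S}}} = \sqrt{2 \cdot 1 \left(13 + 1\right) + \frac{281}{\sqrt{-61 - 13272}}} = \sqrt{2 \cdot 1 \cdot 14 + \frac{281}{\sqrt{-13333}}} = \sqrt{28 + \frac{281}{i \sqrt{13333}}} = \sqrt{28 + 281 \left(- \frac{i \sqrt{13333}}{13333}\right)} = \sqrt{28 - \frac{281 i \sqrt{13333}}{13333}}$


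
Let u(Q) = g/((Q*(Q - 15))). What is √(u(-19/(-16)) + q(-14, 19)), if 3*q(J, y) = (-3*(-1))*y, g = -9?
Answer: √344674915/4199 ≈ 4.4214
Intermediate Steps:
q(J, y) = y (q(J, y) = ((-3*(-1))*y)/3 = (3*y)/3 = y)
u(Q) = -9/(Q*(-15 + Q)) (u(Q) = -9*1/(Q*(Q - 15)) = -9*1/(Q*(-15 + Q)) = -9/(Q*(-15 + Q)))
√(u(-19/(-16)) + q(-14, 19)) = √(-9/(((-19/(-16)))*(-15 - 19/(-16))) + 19) = √(-9/(((-19*(-1/16)))*(-15 - 19*(-1/16))) + 19) = √(-9/(19/16*(-15 + 19/16)) + 19) = √(-9*16/19/(-221/16) + 19) = √(-9*16/19*(-16/221) + 19) = √(2304/4199 + 19) = √(82085/4199) = √344674915/4199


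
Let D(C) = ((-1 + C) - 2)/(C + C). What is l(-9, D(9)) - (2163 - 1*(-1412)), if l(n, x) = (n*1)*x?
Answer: -3578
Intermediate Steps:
D(C) = (-3 + C)/(2*C) (D(C) = (-3 + C)/((2*C)) = (-3 + C)*(1/(2*C)) = (-3 + C)/(2*C))
l(n, x) = n*x
l(-9, D(9)) - (2163 - 1*(-1412)) = -9*(-3 + 9)/(2*9) - (2163 - 1*(-1412)) = -9*6/(2*9) - (2163 + 1412) = -9*⅓ - 1*3575 = -3 - 3575 = -3578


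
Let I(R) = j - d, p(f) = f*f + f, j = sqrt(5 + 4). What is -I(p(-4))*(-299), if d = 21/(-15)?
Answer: 6578/5 ≈ 1315.6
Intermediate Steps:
j = 3 (j = sqrt(9) = 3)
d = -7/5 (d = 21*(-1/15) = -7/5 ≈ -1.4000)
p(f) = f + f**2 (p(f) = f**2 + f = f + f**2)
I(R) = 22/5 (I(R) = 3 - 1*(-7/5) = 3 + 7/5 = 22/5)
-I(p(-4))*(-299) = -22*(-299)/5 = -1*(-6578/5) = 6578/5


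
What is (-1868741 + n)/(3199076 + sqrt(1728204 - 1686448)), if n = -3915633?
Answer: -4626163009606/2558521803005 + 2892187*sqrt(10439)/2558521803005 ≈ -1.8080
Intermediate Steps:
(-1868741 + n)/(3199076 + sqrt(1728204 - 1686448)) = (-1868741 - 3915633)/(3199076 + sqrt(1728204 - 1686448)) = -5784374/(3199076 + sqrt(41756)) = -5784374/(3199076 + 2*sqrt(10439))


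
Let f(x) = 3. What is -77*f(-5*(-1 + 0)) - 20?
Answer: -251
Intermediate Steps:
-77*f(-5*(-1 + 0)) - 20 = -77*3 - 20 = -231 - 20 = -251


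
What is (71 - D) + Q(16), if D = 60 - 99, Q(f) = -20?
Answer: 90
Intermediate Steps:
D = -39
(71 - D) + Q(16) = (71 - 1*(-39)) - 20 = (71 + 39) - 20 = 110 - 20 = 90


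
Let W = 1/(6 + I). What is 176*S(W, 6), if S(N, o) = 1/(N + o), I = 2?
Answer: 1408/49 ≈ 28.735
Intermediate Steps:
W = 1/8 (W = 1/(6 + 2) = 1/8 ≈ 0.12500)
176*S(W, 6) = 176/(1/8 + 6) = 176/(49/8) = 176*(8/49) = 1408/49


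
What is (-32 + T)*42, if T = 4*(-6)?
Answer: -2352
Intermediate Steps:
T = -24
(-32 + T)*42 = (-32 - 24)*42 = -56*42 = -2352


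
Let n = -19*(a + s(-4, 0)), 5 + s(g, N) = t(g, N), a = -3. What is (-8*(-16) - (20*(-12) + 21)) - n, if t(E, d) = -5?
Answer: 100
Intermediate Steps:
s(g, N) = -10 (s(g, N) = -5 - 5 = -10)
n = 247 (n = -19*(-3 - 10) = -19*(-13) = 247)
(-8*(-16) - (20*(-12) + 21)) - n = (-8*(-16) - (20*(-12) + 21)) - 1*247 = (128 - (-240 + 21)) - 247 = (128 - 1*(-219)) - 247 = (128 + 219) - 247 = 347 - 247 = 100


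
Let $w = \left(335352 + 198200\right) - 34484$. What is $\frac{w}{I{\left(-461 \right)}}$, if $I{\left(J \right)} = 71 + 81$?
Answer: $\frac{124767}{38} \approx 3283.3$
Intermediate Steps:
$I{\left(J \right)} = 152$
$w = 499068$ ($w = 533552 - 34484 = 499068$)
$\frac{w}{I{\left(-461 \right)}} = \frac{499068}{152} = 499068 \cdot \frac{1}{152} = \frac{124767}{38}$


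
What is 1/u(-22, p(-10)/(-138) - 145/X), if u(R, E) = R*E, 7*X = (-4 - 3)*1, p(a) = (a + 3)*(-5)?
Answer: -69/219725 ≈ -0.00031403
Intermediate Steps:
p(a) = -15 - 5*a (p(a) = (3 + a)*(-5) = -15 - 5*a)
X = -1 (X = ((-4 - 3)*1)/7 = (-7*1)/7 = (1/7)*(-7) = -1)
u(R, E) = E*R
1/u(-22, p(-10)/(-138) - 145/X) = 1/(((-15 - 5*(-10))/(-138) - 145/(-1))*(-22)) = 1/(((-15 + 50)*(-1/138) - 145*(-1))*(-22)) = 1/((35*(-1/138) + 145)*(-22)) = 1/((-35/138 + 145)*(-22)) = 1/((19975/138)*(-22)) = 1/(-219725/69) = -69/219725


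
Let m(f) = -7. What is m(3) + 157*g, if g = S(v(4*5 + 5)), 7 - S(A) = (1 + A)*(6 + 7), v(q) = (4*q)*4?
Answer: -817349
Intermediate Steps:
v(q) = 16*q
S(A) = -6 - 13*A (S(A) = 7 - (1 + A)*(6 + 7) = 7 - (1 + A)*13 = 7 - (13 + 13*A) = 7 + (-13 - 13*A) = -6 - 13*A)
g = -5206 (g = -6 - 208*(4*5 + 5) = -6 - 208*(20 + 5) = -6 - 208*25 = -6 - 13*400 = -6 - 5200 = -5206)
m(3) + 157*g = -7 + 157*(-5206) = -7 - 817342 = -817349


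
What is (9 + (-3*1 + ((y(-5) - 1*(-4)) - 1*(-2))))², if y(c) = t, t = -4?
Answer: 64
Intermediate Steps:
y(c) = -4
(9 + (-3*1 + ((y(-5) - 1*(-4)) - 1*(-2))))² = (9 + (-3*1 + ((-4 - 1*(-4)) - 1*(-2))))² = (9 + (-3 + ((-4 + 4) + 2)))² = (9 + (-3 + (0 + 2)))² = (9 + (-3 + 2))² = (9 - 1)² = 8² = 64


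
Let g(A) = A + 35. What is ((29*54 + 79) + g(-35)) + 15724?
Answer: 17369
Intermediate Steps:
g(A) = 35 + A
((29*54 + 79) + g(-35)) + 15724 = ((29*54 + 79) + (35 - 35)) + 15724 = ((1566 + 79) + 0) + 15724 = (1645 + 0) + 15724 = 1645 + 15724 = 17369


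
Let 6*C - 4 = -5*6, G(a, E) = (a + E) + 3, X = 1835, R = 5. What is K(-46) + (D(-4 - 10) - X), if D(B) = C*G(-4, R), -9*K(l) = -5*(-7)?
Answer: -16706/9 ≈ -1856.2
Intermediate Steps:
K(l) = -35/9 (K(l) = -(-5)*(-7)/9 = -⅑*35 = -35/9)
G(a, E) = 3 + E + a (G(a, E) = (E + a) + 3 = 3 + E + a)
C = -13/3 (C = ⅔ + (-5*6)/6 = ⅔ + (⅙)*(-30) = ⅔ - 5 = -13/3 ≈ -4.3333)
D(B) = -52/3 (D(B) = -13*(3 + 5 - 4)/3 = -13/3*4 = -52/3)
K(-46) + (D(-4 - 10) - X) = -35/9 + (-52/3 - 1*1835) = -35/9 + (-52/3 - 1835) = -35/9 - 5557/3 = -16706/9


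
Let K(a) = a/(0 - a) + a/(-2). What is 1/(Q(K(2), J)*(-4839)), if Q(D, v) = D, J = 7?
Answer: 1/9678 ≈ 0.00010333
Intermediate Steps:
K(a) = -1 - a/2 (K(a) = a/((-a)) + a*(-½) = a*(-1/a) - a/2 = -1 - a/2)
1/(Q(K(2), J)*(-4839)) = 1/((-1 - ½*2)*(-4839)) = 1/((-1 - 1)*(-4839)) = 1/(-2*(-4839)) = 1/9678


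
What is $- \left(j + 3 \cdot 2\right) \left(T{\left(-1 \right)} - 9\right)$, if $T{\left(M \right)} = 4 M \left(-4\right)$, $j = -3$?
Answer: $-21$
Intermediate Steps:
$T{\left(M \right)} = - 16 M$
$- \left(j + 3 \cdot 2\right) \left(T{\left(-1 \right)} - 9\right) = - \left(-3 + 3 \cdot 2\right) \left(\left(-16\right) \left(-1\right) - 9\right) = - \left(-3 + 6\right) \left(16 - 9\right) = - 3 \cdot 7 = \left(-1\right) 21 = -21$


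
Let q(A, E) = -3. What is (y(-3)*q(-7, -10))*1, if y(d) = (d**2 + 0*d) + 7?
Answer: -48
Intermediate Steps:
y(d) = 7 + d**2 (y(d) = (d**2 + 0) + 7 = d**2 + 7 = 7 + d**2)
(y(-3)*q(-7, -10))*1 = ((7 + (-3)**2)*(-3))*1 = ((7 + 9)*(-3))*1 = (16*(-3))*1 = -48*1 = -48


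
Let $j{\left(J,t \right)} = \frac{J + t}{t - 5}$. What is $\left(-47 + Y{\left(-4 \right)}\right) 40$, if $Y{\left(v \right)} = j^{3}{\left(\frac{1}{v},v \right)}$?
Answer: $- \frac{10939595}{5832} \approx -1875.8$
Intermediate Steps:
$j{\left(J,t \right)} = \frac{J + t}{-5 + t}$
$Y{\left(v \right)} = \frac{\left(v + \frac{1}{v}\right)^{3}}{\left(-5 + v\right)^{3}}$ ($Y{\left(v \right)} = \left(\frac{\frac{1}{v} + v}{-5 + v}\right)^{3} = \left(\frac{v + \frac{1}{v}}{-5 + v}\right)^{3} = \frac{\left(v + \frac{1}{v}\right)^{3}}{\left(-5 + v\right)^{3}}$)
$\left(-47 + Y{\left(-4 \right)}\right) 40 = \left(-47 + \frac{\left(1 + \left(-4\right)^{2}\right)^{3}}{\left(-64\right) \left(-5 - 4\right)^{3}}\right) 40 = \left(-47 - \frac{\left(1 + 16\right)^{3}}{64 \left(-729\right)}\right) 40 = \left(-47 - \frac{1}{64} \cdot 17^{3} \left(- \frac{1}{729}\right)\right) 40 = \left(-47 - \frac{4913}{64} \left(- \frac{1}{729}\right)\right) 40 = \left(-47 + \frac{4913}{46656}\right) 40 = \left(- \frac{2187919}{46656}\right) 40 = - \frac{10939595}{5832}$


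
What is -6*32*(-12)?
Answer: 2304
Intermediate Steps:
-6*32*(-12) = -192*(-12) = 2304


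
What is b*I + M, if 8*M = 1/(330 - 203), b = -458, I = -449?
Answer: 208932273/1016 ≈ 2.0564e+5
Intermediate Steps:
M = 1/1016 (M = 1/(8*(330 - 203)) = (⅛)/127 = (⅛)*(1/127) = 1/1016 ≈ 0.00098425)
b*I + M = -458*(-449) + 1/1016 = 205642 + 1/1016 = 208932273/1016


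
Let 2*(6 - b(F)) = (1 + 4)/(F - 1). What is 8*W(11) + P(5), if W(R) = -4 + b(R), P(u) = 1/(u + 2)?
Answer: 99/7 ≈ 14.143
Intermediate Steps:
P(u) = 1/(2 + u)
b(F) = 6 - 5/(2*(-1 + F)) (b(F) = 6 - (1 + 4)/(2*(F - 1)) = 6 - 5/(2*(-1 + F)))
W(R) = -4 + (-17 + 12*R)/(2*(-1 + R))
8*W(11) + P(5) = 8*((-9 + 4*11)/(2*(-1 + 11))) + 1/(2 + 5) = 8*((1/2)*(-9 + 44)/10) + 1/7 = 8*((1/2)*(1/10)*35) + 1/7 = 8*(7/4) + 1/7 = 14 + 1/7 = 99/7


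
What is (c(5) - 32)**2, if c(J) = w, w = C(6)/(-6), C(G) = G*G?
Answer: 1444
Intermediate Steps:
C(G) = G**2
w = -6 (w = 6**2/(-6) = 36*(-1/6) = -6)
c(J) = -6
(c(5) - 32)**2 = (-6 - 32)**2 = (-38)**2 = 1444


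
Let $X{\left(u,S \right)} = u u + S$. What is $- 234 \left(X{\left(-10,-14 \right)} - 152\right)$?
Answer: $15444$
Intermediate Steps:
$X{\left(u,S \right)} = S + u^{2}$ ($X{\left(u,S \right)} = u^{2} + S = S + u^{2}$)
$- 234 \left(X{\left(-10,-14 \right)} - 152\right) = - 234 \left(\left(-14 + \left(-10\right)^{2}\right) - 152\right) = - 234 \left(\left(-14 + 100\right) - 152\right) = - 234 \left(86 - 152\right) = \left(-234\right) \left(-66\right) = 15444$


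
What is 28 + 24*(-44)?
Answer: -1028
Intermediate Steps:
28 + 24*(-44) = 28 - 1056 = -1028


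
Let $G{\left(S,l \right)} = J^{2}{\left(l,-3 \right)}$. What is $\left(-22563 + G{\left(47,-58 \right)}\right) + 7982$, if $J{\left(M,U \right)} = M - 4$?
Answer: $-10737$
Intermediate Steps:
$J{\left(M,U \right)} = -4 + M$
$G{\left(S,l \right)} = \left(-4 + l\right)^{2}$
$\left(-22563 + G{\left(47,-58 \right)}\right) + 7982 = \left(-22563 + \left(-4 - 58\right)^{2}\right) + 7982 = \left(-22563 + \left(-62\right)^{2}\right) + 7982 = \left(-22563 + 3844\right) + 7982 = -18719 + 7982 = -10737$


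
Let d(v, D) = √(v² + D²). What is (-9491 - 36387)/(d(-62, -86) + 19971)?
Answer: -916229538/398829601 + 91756*√2810/398829601 ≈ -2.2851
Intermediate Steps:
d(v, D) = √(D² + v²)
(-9491 - 36387)/(d(-62, -86) + 19971) = (-9491 - 36387)/(√((-86)² + (-62)²) + 19971) = -45878/(√(7396 + 3844) + 19971) = -45878/(√11240 + 19971) = -45878/(2*√2810 + 19971) = -45878/(19971 + 2*√2810)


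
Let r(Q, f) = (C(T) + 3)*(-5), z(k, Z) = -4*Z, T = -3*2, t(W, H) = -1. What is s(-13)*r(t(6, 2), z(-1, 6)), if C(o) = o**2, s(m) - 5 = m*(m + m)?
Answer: -66885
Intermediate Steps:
s(m) = 5 + 2*m**2 (s(m) = 5 + m*(m + m) = 5 + m*(2*m) = 5 + 2*m**2)
T = -6
r(Q, f) = -195 (r(Q, f) = ((-6)**2 + 3)*(-5) = (36 + 3)*(-5) = 39*(-5) = -195)
s(-13)*r(t(6, 2), z(-1, 6)) = (5 + 2*(-13)**2)*(-195) = (5 + 2*169)*(-195) = (5 + 338)*(-195) = 343*(-195) = -66885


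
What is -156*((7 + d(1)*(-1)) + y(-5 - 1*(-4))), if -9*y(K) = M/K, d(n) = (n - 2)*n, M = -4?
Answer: -3536/3 ≈ -1178.7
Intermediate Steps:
d(n) = n*(-2 + n) (d(n) = (-2 + n)*n = n*(-2 + n))
y(K) = 4/(9*K) (y(K) = -(-4)/(9*K) = 4/(9*K))
-156*((7 + d(1)*(-1)) + y(-5 - 1*(-4))) = -156*((7 + (1*(-2 + 1))*(-1)) + 4/(9*(-5 - 1*(-4)))) = -156*((7 + (1*(-1))*(-1)) + 4/(9*(-5 + 4))) = -156*((7 - 1*(-1)) + (4/9)/(-1)) = -156*((7 + 1) + (4/9)*(-1)) = -156*(8 - 4/9) = -156*68/9 = -3536/3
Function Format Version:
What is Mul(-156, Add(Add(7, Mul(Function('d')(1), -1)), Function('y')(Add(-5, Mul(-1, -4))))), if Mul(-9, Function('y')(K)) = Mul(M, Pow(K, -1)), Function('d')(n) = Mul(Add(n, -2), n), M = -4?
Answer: Rational(-3536, 3) ≈ -1178.7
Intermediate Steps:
Function('d')(n) = Mul(n, Add(-2, n)) (Function('d')(n) = Mul(Add(-2, n), n) = Mul(n, Add(-2, n)))
Function('y')(K) = Mul(Rational(4, 9), Pow(K, -1)) (Function('y')(K) = Mul(Rational(-1, 9), Mul(-4, Pow(K, -1))) = Mul(Rational(4, 9), Pow(K, -1)))
Mul(-156, Add(Add(7, Mul(Function('d')(1), -1)), Function('y')(Add(-5, Mul(-1, -4))))) = Mul(-156, Add(Add(7, Mul(Mul(1, Add(-2, 1)), -1)), Mul(Rational(4, 9), Pow(Add(-5, Mul(-1, -4)), -1)))) = Mul(-156, Add(Add(7, Mul(Mul(1, -1), -1)), Mul(Rational(4, 9), Pow(Add(-5, 4), -1)))) = Mul(-156, Add(Add(7, Mul(-1, -1)), Mul(Rational(4, 9), Pow(-1, -1)))) = Mul(-156, Add(Add(7, 1), Mul(Rational(4, 9), -1))) = Mul(-156, Add(8, Rational(-4, 9))) = Mul(-156, Rational(68, 9)) = Rational(-3536, 3)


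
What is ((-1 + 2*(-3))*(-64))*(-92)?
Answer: -41216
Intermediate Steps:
((-1 + 2*(-3))*(-64))*(-92) = ((-1 - 6)*(-64))*(-92) = -7*(-64)*(-92) = 448*(-92) = -41216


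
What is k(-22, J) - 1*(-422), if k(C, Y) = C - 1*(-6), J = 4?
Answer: 406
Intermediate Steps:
k(C, Y) = 6 + C (k(C, Y) = C + 6 = 6 + C)
k(-22, J) - 1*(-422) = (6 - 22) - 1*(-422) = -16 + 422 = 406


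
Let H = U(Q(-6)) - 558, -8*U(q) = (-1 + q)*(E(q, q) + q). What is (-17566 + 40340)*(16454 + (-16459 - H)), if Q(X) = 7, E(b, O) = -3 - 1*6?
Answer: 12559861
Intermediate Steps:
E(b, O) = -9 (E(b, O) = -3 - 6 = -9)
U(q) = -(-1 + q)*(-9 + q)/8
H = -1113/2 (H = (-9/8 - 1/8*7**2 + (5/4)*7) - 558 = (-9/8 - 1/8*49 + 35/4) - 558 = (-9/8 - 49/8 + 35/4) - 558 = 3/2 - 558 = -1113/2 ≈ -556.50)
(-17566 + 40340)*(16454 + (-16459 - H)) = (-17566 + 40340)*(16454 + (-16459 - 1*(-1113/2))) = 22774*(16454 + (-16459 + 1113/2)) = 22774*(16454 - 31805/2) = 22774*(1103/2) = 12559861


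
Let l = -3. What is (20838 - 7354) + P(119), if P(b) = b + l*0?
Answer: 13603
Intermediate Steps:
P(b) = b (P(b) = b - 3*0 = b + 0 = b)
(20838 - 7354) + P(119) = (20838 - 7354) + 119 = 13484 + 119 = 13603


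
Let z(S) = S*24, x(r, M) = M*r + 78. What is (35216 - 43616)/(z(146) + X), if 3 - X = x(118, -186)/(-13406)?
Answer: -9384200/3916081 ≈ -2.3963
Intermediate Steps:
x(r, M) = 78 + M*r
z(S) = 24*S
X = 9174/6703 (X = 3 - (78 - 186*118)/(-13406) = 3 - (78 - 21948)*(-1)/13406 = 3 - (-21870)*(-1)/13406 = 3 - 1*10935/6703 = 3 - 10935/6703 = 9174/6703 ≈ 1.3686)
(35216 - 43616)/(z(146) + X) = (35216 - 43616)/(24*146 + 9174/6703) = -8400/(3504 + 9174/6703) = -8400/23496486/6703 = -8400*6703/23496486 = -9384200/3916081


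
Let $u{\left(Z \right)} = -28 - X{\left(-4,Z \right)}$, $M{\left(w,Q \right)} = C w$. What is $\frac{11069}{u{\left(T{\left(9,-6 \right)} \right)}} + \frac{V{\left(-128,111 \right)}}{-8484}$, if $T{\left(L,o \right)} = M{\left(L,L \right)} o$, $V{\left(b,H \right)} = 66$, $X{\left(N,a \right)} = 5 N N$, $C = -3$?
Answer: $- \frac{7826377}{76356} \approx -102.5$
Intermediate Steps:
$X{\left(N,a \right)} = 5 N^{2}$
$M{\left(w,Q \right)} = - 3 w$
$T{\left(L,o \right)} = - 3 L o$
$u{\left(Z \right)} = -108$ ($u{\left(Z \right)} = -28 - 5 \left(-4\right)^{2} = -28 - 5 \cdot 16 = -28 - 80 = -108$)
$\frac{11069}{u{\left(T{\left(9,-6 \right)} \right)}} + \frac{V{\left(-128,111 \right)}}{-8484} = \frac{11069}{-108} + \frac{66}{-8484} = 11069 \left(- \frac{1}{108}\right) + 66 \left(- \frac{1}{8484}\right) = - \frac{11069}{108} - \frac{11}{1414} = - \frac{7826377}{76356}$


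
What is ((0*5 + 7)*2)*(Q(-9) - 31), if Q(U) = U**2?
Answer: 700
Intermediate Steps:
((0*5 + 7)*2)*(Q(-9) - 31) = ((0*5 + 7)*2)*((-9)**2 - 31) = ((0 + 7)*2)*(81 - 31) = (7*2)*50 = 14*50 = 700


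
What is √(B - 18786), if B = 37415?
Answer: √18629 ≈ 136.49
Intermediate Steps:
√(B - 18786) = √(37415 - 18786) = √18629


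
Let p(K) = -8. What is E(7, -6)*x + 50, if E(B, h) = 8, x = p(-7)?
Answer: -14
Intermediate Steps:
x = -8
E(7, -6)*x + 50 = 8*(-8) + 50 = -64 + 50 = -14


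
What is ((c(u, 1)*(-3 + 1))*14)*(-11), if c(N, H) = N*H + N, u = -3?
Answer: -1848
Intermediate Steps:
c(N, H) = N + H*N (c(N, H) = H*N + N = N + H*N)
((c(u, 1)*(-3 + 1))*14)*(-11) = (((-3*(1 + 1))*(-3 + 1))*14)*(-11) = ((-3*2*(-2))*14)*(-11) = (-6*(-2)*14)*(-11) = (12*14)*(-11) = 168*(-11) = -1848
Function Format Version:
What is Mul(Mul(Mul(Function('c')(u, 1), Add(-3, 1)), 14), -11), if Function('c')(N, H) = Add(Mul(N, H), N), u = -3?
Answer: -1848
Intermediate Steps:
Function('c')(N, H) = Add(N, Mul(H, N)) (Function('c')(N, H) = Add(Mul(H, N), N) = Add(N, Mul(H, N)))
Mul(Mul(Mul(Function('c')(u, 1), Add(-3, 1)), 14), -11) = Mul(Mul(Mul(Mul(-3, Add(1, 1)), Add(-3, 1)), 14), -11) = Mul(Mul(Mul(Mul(-3, 2), -2), 14), -11) = Mul(Mul(Mul(-6, -2), 14), -11) = Mul(Mul(12, 14), -11) = Mul(168, -11) = -1848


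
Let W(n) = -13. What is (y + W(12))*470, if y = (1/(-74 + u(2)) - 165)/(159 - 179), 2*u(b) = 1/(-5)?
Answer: -3308095/1482 ≈ -2232.2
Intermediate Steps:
u(b) = -1/10 (u(b) = (1/2)/(-5) = (1/2)*(-1/5) = -1/10)
y = 24455/2964 (y = (1/(-74 - 1/10) - 165)/(159 - 179) = (1/(-741/10) - 165)/(-20) = (-10/741 - 165)*(-1/20) = -122275/741*(-1/20) = 24455/2964 ≈ 8.2507)
(y + W(12))*470 = (24455/2964 - 13)*470 = -14077/2964*470 = -3308095/1482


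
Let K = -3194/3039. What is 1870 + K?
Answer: 5679736/3039 ≈ 1868.9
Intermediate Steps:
K = -3194/3039 (K = -3194*1/3039 = -3194/3039 ≈ -1.0510)
1870 + K = 1870 - 3194/3039 = 5679736/3039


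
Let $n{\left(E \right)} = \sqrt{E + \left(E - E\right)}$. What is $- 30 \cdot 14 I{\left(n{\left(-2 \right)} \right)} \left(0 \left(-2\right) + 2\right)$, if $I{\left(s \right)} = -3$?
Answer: $2520$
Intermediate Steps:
$n{\left(E \right)} = \sqrt{E}$ ($n{\left(E \right)} = \sqrt{E + 0} = \sqrt{E}$)
$- 30 \cdot 14 I{\left(n{\left(-2 \right)} \right)} \left(0 \left(-2\right) + 2\right) = - 30 \cdot 14 \left(-3\right) \left(0 \left(-2\right) + 2\right) = \left(-30\right) \left(-42\right) \left(0 + 2\right) = 1260 \cdot 2 = 2520$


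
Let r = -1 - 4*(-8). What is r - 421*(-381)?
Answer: 160432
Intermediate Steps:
r = 31 (r = -1 + 32 = 31)
r - 421*(-381) = 31 - 421*(-381) = 31 + 160401 = 160432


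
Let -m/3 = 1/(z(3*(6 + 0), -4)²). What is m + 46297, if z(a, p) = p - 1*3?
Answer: 2268550/49 ≈ 46297.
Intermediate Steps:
z(a, p) = -3 + p (z(a, p) = p - 3 = -3 + p)
m = -3/49 (m = -3/(-3 - 4)² = -3/((-7)²) = -3/49 ≈ -0.061224)
m + 46297 = -3/49 + 46297 = 2268550/49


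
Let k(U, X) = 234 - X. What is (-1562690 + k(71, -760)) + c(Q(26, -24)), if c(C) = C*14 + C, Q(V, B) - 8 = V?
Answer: -1561186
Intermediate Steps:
Q(V, B) = 8 + V
c(C) = 15*C (c(C) = 14*C + C = 15*C)
(-1562690 + k(71, -760)) + c(Q(26, -24)) = (-1562690 + (234 - 1*(-760))) + 15*(8 + 26) = (-1562690 + (234 + 760)) + 15*34 = (-1562690 + 994) + 510 = -1561696 + 510 = -1561186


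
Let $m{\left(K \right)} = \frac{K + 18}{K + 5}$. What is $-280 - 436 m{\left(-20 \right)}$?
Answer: $- \frac{5072}{15} \approx -338.13$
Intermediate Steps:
$m{\left(K \right)} = \frac{18 + K}{5 + K}$
$-280 - 436 m{\left(-20 \right)} = -280 - 436 \frac{18 - 20}{5 - 20} = -280 - 436 \frac{1}{-15} \left(-2\right) = -280 - 436 \left(\left(- \frac{1}{15}\right) \left(-2\right)\right) = -280 - \frac{872}{15} = - \frac{5072}{15}$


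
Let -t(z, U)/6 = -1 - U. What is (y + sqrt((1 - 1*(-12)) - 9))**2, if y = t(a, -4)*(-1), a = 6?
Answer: 400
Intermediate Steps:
t(z, U) = 6 + 6*U (t(z, U) = -6*(-1 - U) = 6 + 6*U)
y = 18 (y = (6 + 6*(-4))*(-1) = (6 - 24)*(-1) = -18*(-1) = 18)
(y + sqrt((1 - 1*(-12)) - 9))**2 = (18 + sqrt((1 - 1*(-12)) - 9))**2 = (18 + sqrt((1 + 12) - 9))**2 = (18 + sqrt(13 - 9))**2 = (18 + sqrt(4))**2 = (18 + 2)**2 = 20**2 = 400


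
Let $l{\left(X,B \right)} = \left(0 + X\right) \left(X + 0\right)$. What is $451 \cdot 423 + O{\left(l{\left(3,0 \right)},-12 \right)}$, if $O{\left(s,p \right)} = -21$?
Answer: $190752$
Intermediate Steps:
$l{\left(X,B \right)} = X^{2}$ ($l{\left(X,B \right)} = X X = X^{2}$)
$451 \cdot 423 + O{\left(l{\left(3,0 \right)},-12 \right)} = 451 \cdot 423 - 21 = 190773 - 21 = 190752$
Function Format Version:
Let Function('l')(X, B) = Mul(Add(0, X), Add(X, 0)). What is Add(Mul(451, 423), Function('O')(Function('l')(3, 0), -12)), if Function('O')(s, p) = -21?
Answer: 190752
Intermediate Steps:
Function('l')(X, B) = Pow(X, 2) (Function('l')(X, B) = Mul(X, X) = Pow(X, 2))
Add(Mul(451, 423), Function('O')(Function('l')(3, 0), -12)) = Add(Mul(451, 423), -21) = Add(190773, -21) = 190752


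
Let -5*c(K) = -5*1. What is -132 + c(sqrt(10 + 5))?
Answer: -131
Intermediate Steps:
c(K) = 1 (c(K) = -(-1) = -1/5*(-5) = 1)
-132 + c(sqrt(10 + 5)) = -132 + 1 = -131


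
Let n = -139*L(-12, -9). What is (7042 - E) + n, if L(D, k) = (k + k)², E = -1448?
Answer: -36546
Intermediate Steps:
L(D, k) = 4*k² (L(D, k) = (2*k)² = 4*k²)
n = -45036 (n = -556*(-9)² = -556*81 = -139*324 = -45036)
(7042 - E) + n = (7042 - 1*(-1448)) - 45036 = (7042 + 1448) - 45036 = 8490 - 45036 = -36546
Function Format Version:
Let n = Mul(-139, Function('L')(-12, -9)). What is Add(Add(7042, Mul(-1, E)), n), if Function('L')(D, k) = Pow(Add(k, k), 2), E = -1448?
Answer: -36546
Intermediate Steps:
Function('L')(D, k) = Mul(4, Pow(k, 2)) (Function('L')(D, k) = Pow(Mul(2, k), 2) = Mul(4, Pow(k, 2)))
n = -45036 (n = Mul(-139, Mul(4, Pow(-9, 2))) = Mul(-139, Mul(4, 81)) = Mul(-139, 324) = -45036)
Add(Add(7042, Mul(-1, E)), n) = Add(Add(7042, Mul(-1, -1448)), -45036) = Add(Add(7042, 1448), -45036) = Add(8490, -45036) = -36546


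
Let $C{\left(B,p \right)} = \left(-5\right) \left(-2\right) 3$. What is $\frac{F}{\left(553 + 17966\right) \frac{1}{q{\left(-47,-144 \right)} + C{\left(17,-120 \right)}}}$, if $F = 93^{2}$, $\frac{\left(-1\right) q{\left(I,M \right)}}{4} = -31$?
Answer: $\frac{443982}{6173} \approx 71.923$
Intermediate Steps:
$C{\left(B,p \right)} = 30$ ($C{\left(B,p \right)} = 10 \cdot 3 = 30$)
$q{\left(I,M \right)} = 124$ ($q{\left(I,M \right)} = \left(-4\right) \left(-31\right) = 124$)
$F = 8649$
$\frac{F}{\left(553 + 17966\right) \frac{1}{q{\left(-47,-144 \right)} + C{\left(17,-120 \right)}}} = \frac{8649}{\left(553 + 17966\right) \frac{1}{124 + 30}} = \frac{8649}{18519 \cdot \frac{1}{154}} = \frac{8649}{\frac{18519}{154}} = 8649 \cdot \frac{154}{18519} = \frac{443982}{6173}$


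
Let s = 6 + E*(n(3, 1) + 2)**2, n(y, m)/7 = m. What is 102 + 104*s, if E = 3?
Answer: 25998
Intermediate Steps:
n(y, m) = 7*m
s = 249 (s = 6 + 3*(7*1 + 2)**2 = 6 + 3*(7 + 2)**2 = 6 + 3*9**2 = 6 + 3*81 = 6 + 243 = 249)
102 + 104*s = 102 + 104*249 = 102 + 25896 = 25998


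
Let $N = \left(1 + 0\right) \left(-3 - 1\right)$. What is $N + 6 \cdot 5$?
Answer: $26$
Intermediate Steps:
$N = -4$ ($N = 1 \left(-4\right) = -4$)
$N + 6 \cdot 5 = -4 + 6 \cdot 5 = -4 + 30 = 26$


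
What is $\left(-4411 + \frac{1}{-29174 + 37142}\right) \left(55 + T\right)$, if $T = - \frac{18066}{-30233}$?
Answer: $- \frac{59077667332207}{240896544} \approx -2.4524 \cdot 10^{5}$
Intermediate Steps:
$T = \frac{18066}{30233}$ ($T = \left(-18066\right) \left(- \frac{1}{30233}\right) = \frac{18066}{30233} \approx 0.59756$)
$\left(-4411 + \frac{1}{-29174 + 37142}\right) \left(55 + T\right) = \left(-4411 + \frac{1}{-29174 + 37142}\right) \left(55 + \frac{18066}{30233}\right) = \left(-4411 + \frac{1}{7968}\right) \frac{1680881}{30233} = \left(- \frac{35146847}{7968}\right) \frac{1680881}{30233} = - \frac{59077667332207}{240896544}$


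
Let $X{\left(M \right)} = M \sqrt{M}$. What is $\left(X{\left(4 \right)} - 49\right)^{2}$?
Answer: $1681$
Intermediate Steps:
$X{\left(M \right)} = M^{\frac{3}{2}}$
$\left(X{\left(4 \right)} - 49\right)^{2} = \left(4^{\frac{3}{2}} - 49\right)^{2} = \left(8 - 49\right)^{2} = \left(-41\right)^{2} = 1681$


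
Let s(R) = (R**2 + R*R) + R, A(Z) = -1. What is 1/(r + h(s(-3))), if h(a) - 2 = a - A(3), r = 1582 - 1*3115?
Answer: -1/1515 ≈ -0.00066007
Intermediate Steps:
s(R) = R + 2*R**2 (s(R) = (R**2 + R**2) + R = 2*R**2 + R = R + 2*R**2)
r = -1533 (r = 1582 - 3115 = -1533)
h(a) = 3 + a (h(a) = 2 + (a - 1*(-1)) = 2 + (a + 1) = 2 + (1 + a) = 3 + a)
1/(r + h(s(-3))) = 1/(-1533 + (3 - 3*(1 + 2*(-3)))) = 1/(-1533 + (3 - 3*(1 - 6))) = 1/(-1533 + (3 - 3*(-5))) = 1/(-1533 + (3 + 15)) = 1/(-1533 + 18) = 1/(-1515) = -1/1515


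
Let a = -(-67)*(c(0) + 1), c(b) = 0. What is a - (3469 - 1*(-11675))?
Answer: -15077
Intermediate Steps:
a = 67 (a = -(-67)*(0 + 1) = -(-67) = -1*(-67) = 67)
a - (3469 - 1*(-11675)) = 67 - (3469 - 1*(-11675)) = 67 - (3469 + 11675) = 67 - 1*15144 = 67 - 15144 = -15077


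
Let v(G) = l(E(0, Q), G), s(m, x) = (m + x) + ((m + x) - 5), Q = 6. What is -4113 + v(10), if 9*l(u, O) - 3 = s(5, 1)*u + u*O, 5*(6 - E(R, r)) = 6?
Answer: -20518/5 ≈ -4103.6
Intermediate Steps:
s(m, x) = -5 + 2*m + 2*x (s(m, x) = (m + x) + (-5 + m + x) = -5 + 2*m + 2*x)
E(R, r) = 24/5 (E(R, r) = 6 - 1/5*6 = 6 - 6/5 = 24/5)
l(u, O) = 1/3 + 7*u/9 + O*u/9 (l(u, O) = 1/3 + ((-5 + 2*5 + 2*1)*u + u*O)/9 = 1/3 + ((-5 + 10 + 2)*u + O*u)/9 = 1/3 + (7*u + O*u)/9 = 1/3 + (7*u/9 + O*u/9) = 1/3 + 7*u/9 + O*u/9)
v(G) = 61/15 + 8*G/15 (v(G) = 1/3 + (7/9)*(24/5) + (1/9)*G*(24/5) = 1/3 + 56/15 + 8*G/15 = 61/15 + 8*G/15)
-4113 + v(10) = -4113 + (61/15 + (8/15)*10) = -4113 + (61/15 + 16/3) = -4113 + 47/5 = -20518/5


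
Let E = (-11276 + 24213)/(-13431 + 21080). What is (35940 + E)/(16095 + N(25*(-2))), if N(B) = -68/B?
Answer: 6872949925/3078026441 ≈ 2.2329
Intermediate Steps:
E = 12937/7649 ≈ 1.6913
(35940 + E)/(16095 + N(25*(-2))) = (35940 + 12937/7649)/(16095 - 68/(25*(-2))) = 274917997/(7649*(16095 - 68/(-50))) = 274917997/(7649*(16095 - 68*(-1/50))) = 274917997/(7649*(16095 + 34/25)) = 274917997/(7649*(402409/25)) = (274917997/7649)*(25/402409) = 6872949925/3078026441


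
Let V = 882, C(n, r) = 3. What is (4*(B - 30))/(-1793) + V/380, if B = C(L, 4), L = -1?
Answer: 811233/340670 ≈ 2.3813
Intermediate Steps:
B = 3
(4*(B - 30))/(-1793) + V/380 = (4*(3 - 30))/(-1793) + 882/380 = (4*(-27))*(-1/1793) + 882*(1/380) = -108*(-1/1793) + 441/190 = 108/1793 + 441/190 = 811233/340670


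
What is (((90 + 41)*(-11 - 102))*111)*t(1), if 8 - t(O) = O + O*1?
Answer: -9858798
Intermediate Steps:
t(O) = 8 - 2*O (t(O) = 8 - (O + O*1) = 8 - (O + O) = 8 - 2*O)
(((90 + 41)*(-11 - 102))*111)*t(1) = (((90 + 41)*(-11 - 102))*111)*(8 - 2*1) = ((131*(-113))*111)*(8 - 2) = -14803*111*6 = -1643133*6 = -9858798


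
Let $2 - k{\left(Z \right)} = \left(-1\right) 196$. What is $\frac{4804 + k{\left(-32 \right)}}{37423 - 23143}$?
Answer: $\frac{2501}{7140} \approx 0.35028$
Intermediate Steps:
$k{\left(Z \right)} = 198$ ($k{\left(Z \right)} = 2 - \left(-1\right) 196 = 2 - -196 = 2 + 196 = 198$)
$\frac{4804 + k{\left(-32 \right)}}{37423 - 23143} = \frac{4804 + 198}{37423 - 23143} = \frac{5002}{14280} = 5002 \cdot \frac{1}{14280} = \frac{2501}{7140}$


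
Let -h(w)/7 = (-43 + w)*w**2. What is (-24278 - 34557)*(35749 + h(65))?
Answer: 36177700335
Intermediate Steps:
h(w) = -7*w**2*(-43 + w) (h(w) = -7*(-43 + w)*w**2 = -7*w**2*(-43 + w))
(-24278 - 34557)*(35749 + h(65)) = (-24278 - 34557)*(35749 + 7*65**2*(43 - 1*65)) = -58835*(35749 + 7*4225*(43 - 65)) = -58835*(35749 + 7*4225*(-22)) = -58835*(35749 - 650650) = -58835*(-614901) = 36177700335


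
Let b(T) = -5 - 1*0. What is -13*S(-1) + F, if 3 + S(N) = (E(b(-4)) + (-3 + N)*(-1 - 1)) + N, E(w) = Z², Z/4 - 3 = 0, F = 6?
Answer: -1918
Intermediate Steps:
Z = 12 (Z = 12 + 4*0 = 12 + 0 = 12)
b(T) = -5 (b(T) = -5 + 0 = -5)
E(w) = 144 (E(w) = 12² = 144)
S(N) = 147 - N (S(N) = -3 + ((144 + (-3 + N)*(-1 - 1)) + N) = -3 + ((144 + (-3 + N)*(-2)) + N) = -3 + ((144 + (6 - 2*N)) + N) = -3 + ((150 - 2*N) + N) = -3 + (150 - N) = 147 - N)
-13*S(-1) + F = -13*(147 - 1*(-1)) + 6 = -13*(147 + 1) + 6 = -13*148 + 6 = -1924 + 6 = -1918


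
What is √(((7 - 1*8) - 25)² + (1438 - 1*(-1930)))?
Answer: 2*√1011 ≈ 63.592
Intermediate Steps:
√(((7 - 1*8) - 25)² + (1438 - 1*(-1930))) = √(((7 - 8) - 25)² + (1438 + 1930)) = √((-1 - 25)² + 3368) = √((-26)² + 3368) = √(676 + 3368) = √4044 = 2*√1011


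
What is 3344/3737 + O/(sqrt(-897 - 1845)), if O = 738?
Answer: 3344/3737 - 123*I*sqrt(2742)/457 ≈ 0.89484 - 14.094*I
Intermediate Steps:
3344/3737 + O/(sqrt(-897 - 1845)) = 3344/3737 + 738/(sqrt(-897 - 1845)) = 3344*(1/3737) + 738/(sqrt(-2742)) = 3344/3737 + 738/((I*sqrt(2742))) = 3344/3737 + 738*(-I*sqrt(2742)/2742) = 3344/3737 - 123*I*sqrt(2742)/457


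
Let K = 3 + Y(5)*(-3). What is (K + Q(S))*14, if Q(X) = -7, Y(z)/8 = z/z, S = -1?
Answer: -392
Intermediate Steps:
Y(z) = 8 (Y(z) = 8*(z/z) = 8*1 = 8)
K = -21 (K = 3 + 8*(-3) = 3 - 24 = -21)
(K + Q(S))*14 = (-21 - 7)*14 = -28*14 = -392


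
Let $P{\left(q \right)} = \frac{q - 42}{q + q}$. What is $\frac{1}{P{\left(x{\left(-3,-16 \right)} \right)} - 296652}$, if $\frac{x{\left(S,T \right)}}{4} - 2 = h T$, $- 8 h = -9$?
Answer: $- \frac{64}{18985675} \approx -3.371 \cdot 10^{-6}$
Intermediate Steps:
$h = \frac{9}{8}$ ($h = \left(- \frac{1}{8}\right) \left(-9\right) = \frac{9}{8} \approx 1.125$)
$x{\left(S,T \right)} = 8 + \frac{9 T}{2}$ ($x{\left(S,T \right)} = 8 + 4 \frac{9 T}{8} = 8 + \frac{9 T}{2}$)
$P{\left(q \right)} = \frac{-42 + q}{2 q}$
$\frac{1}{P{\left(x{\left(-3,-16 \right)} \right)} - 296652} = \frac{1}{\frac{-42 + \left(8 + \frac{9}{2} \left(-16\right)\right)}{2 \left(8 + \frac{9}{2} \left(-16\right)\right)} - 296652} = \frac{1}{\frac{-42 + \left(8 - 72\right)}{2 \left(8 - 72\right)} - 296652} = \frac{1}{\frac{-42 - 64}{2 \left(-64\right)} - 296652} = \frac{1}{\frac{1}{2} \left(- \frac{1}{64}\right) \left(-106\right) - 296652} = \frac{1}{\frac{53}{64} - 296652} = \frac{1}{- \frac{18985675}{64}} = - \frac{64}{18985675}$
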